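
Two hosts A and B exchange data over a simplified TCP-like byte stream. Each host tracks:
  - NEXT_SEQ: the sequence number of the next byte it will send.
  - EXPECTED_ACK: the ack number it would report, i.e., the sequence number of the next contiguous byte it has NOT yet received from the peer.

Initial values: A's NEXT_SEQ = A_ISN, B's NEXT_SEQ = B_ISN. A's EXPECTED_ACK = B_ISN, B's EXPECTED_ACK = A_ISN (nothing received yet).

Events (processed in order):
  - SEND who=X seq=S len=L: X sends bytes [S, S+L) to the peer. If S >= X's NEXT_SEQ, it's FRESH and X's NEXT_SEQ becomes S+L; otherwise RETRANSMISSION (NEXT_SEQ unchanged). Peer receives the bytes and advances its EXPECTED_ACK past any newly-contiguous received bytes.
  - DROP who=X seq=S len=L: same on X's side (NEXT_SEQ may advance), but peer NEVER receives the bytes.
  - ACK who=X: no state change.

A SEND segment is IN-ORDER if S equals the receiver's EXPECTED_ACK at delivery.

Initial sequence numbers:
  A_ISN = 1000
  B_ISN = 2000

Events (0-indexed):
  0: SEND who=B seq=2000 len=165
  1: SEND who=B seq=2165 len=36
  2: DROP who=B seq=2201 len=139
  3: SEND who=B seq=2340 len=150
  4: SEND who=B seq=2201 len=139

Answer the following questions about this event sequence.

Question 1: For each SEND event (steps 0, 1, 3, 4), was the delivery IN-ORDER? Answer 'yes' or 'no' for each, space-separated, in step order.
Answer: yes yes no yes

Derivation:
Step 0: SEND seq=2000 -> in-order
Step 1: SEND seq=2165 -> in-order
Step 3: SEND seq=2340 -> out-of-order
Step 4: SEND seq=2201 -> in-order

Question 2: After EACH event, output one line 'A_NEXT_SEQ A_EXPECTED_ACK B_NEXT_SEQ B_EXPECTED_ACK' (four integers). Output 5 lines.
1000 2165 2165 1000
1000 2201 2201 1000
1000 2201 2340 1000
1000 2201 2490 1000
1000 2490 2490 1000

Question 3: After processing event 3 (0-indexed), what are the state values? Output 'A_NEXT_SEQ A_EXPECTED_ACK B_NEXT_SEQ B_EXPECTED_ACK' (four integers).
After event 0: A_seq=1000 A_ack=2165 B_seq=2165 B_ack=1000
After event 1: A_seq=1000 A_ack=2201 B_seq=2201 B_ack=1000
After event 2: A_seq=1000 A_ack=2201 B_seq=2340 B_ack=1000
After event 3: A_seq=1000 A_ack=2201 B_seq=2490 B_ack=1000

1000 2201 2490 1000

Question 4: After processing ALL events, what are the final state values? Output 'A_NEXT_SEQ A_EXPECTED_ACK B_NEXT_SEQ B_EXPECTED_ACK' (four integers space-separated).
Answer: 1000 2490 2490 1000

Derivation:
After event 0: A_seq=1000 A_ack=2165 B_seq=2165 B_ack=1000
After event 1: A_seq=1000 A_ack=2201 B_seq=2201 B_ack=1000
After event 2: A_seq=1000 A_ack=2201 B_seq=2340 B_ack=1000
After event 3: A_seq=1000 A_ack=2201 B_seq=2490 B_ack=1000
After event 4: A_seq=1000 A_ack=2490 B_seq=2490 B_ack=1000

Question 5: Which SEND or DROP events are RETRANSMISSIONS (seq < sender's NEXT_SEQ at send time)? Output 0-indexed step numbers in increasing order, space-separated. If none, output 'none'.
Answer: 4

Derivation:
Step 0: SEND seq=2000 -> fresh
Step 1: SEND seq=2165 -> fresh
Step 2: DROP seq=2201 -> fresh
Step 3: SEND seq=2340 -> fresh
Step 4: SEND seq=2201 -> retransmit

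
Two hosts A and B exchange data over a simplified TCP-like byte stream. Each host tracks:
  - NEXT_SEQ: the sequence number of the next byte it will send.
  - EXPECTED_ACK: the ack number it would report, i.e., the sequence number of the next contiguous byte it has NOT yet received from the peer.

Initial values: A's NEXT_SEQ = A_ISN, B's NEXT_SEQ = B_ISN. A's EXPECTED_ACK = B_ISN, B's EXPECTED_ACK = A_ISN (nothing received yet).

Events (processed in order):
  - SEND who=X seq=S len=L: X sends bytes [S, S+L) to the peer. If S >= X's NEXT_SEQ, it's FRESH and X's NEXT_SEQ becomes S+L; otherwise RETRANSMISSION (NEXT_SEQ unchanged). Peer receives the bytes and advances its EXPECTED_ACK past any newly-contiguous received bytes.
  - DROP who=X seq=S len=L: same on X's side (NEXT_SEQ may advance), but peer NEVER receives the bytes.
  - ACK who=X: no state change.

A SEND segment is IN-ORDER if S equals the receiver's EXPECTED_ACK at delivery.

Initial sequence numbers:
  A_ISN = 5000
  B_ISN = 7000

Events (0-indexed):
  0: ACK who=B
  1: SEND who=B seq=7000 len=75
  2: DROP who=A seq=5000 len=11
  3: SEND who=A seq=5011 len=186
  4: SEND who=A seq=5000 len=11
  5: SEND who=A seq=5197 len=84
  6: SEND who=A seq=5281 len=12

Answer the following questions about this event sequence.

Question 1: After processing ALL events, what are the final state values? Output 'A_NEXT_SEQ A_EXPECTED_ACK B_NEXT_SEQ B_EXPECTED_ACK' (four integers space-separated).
Answer: 5293 7075 7075 5293

Derivation:
After event 0: A_seq=5000 A_ack=7000 B_seq=7000 B_ack=5000
After event 1: A_seq=5000 A_ack=7075 B_seq=7075 B_ack=5000
After event 2: A_seq=5011 A_ack=7075 B_seq=7075 B_ack=5000
After event 3: A_seq=5197 A_ack=7075 B_seq=7075 B_ack=5000
After event 4: A_seq=5197 A_ack=7075 B_seq=7075 B_ack=5197
After event 5: A_seq=5281 A_ack=7075 B_seq=7075 B_ack=5281
After event 6: A_seq=5293 A_ack=7075 B_seq=7075 B_ack=5293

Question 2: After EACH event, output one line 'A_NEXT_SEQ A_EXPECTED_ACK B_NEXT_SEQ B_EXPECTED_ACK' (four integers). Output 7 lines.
5000 7000 7000 5000
5000 7075 7075 5000
5011 7075 7075 5000
5197 7075 7075 5000
5197 7075 7075 5197
5281 7075 7075 5281
5293 7075 7075 5293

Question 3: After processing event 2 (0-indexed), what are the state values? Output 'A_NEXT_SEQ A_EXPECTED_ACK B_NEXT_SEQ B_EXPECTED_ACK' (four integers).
After event 0: A_seq=5000 A_ack=7000 B_seq=7000 B_ack=5000
After event 1: A_seq=5000 A_ack=7075 B_seq=7075 B_ack=5000
After event 2: A_seq=5011 A_ack=7075 B_seq=7075 B_ack=5000

5011 7075 7075 5000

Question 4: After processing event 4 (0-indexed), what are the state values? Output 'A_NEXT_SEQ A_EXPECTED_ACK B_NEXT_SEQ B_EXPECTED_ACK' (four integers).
After event 0: A_seq=5000 A_ack=7000 B_seq=7000 B_ack=5000
After event 1: A_seq=5000 A_ack=7075 B_seq=7075 B_ack=5000
After event 2: A_seq=5011 A_ack=7075 B_seq=7075 B_ack=5000
After event 3: A_seq=5197 A_ack=7075 B_seq=7075 B_ack=5000
After event 4: A_seq=5197 A_ack=7075 B_seq=7075 B_ack=5197

5197 7075 7075 5197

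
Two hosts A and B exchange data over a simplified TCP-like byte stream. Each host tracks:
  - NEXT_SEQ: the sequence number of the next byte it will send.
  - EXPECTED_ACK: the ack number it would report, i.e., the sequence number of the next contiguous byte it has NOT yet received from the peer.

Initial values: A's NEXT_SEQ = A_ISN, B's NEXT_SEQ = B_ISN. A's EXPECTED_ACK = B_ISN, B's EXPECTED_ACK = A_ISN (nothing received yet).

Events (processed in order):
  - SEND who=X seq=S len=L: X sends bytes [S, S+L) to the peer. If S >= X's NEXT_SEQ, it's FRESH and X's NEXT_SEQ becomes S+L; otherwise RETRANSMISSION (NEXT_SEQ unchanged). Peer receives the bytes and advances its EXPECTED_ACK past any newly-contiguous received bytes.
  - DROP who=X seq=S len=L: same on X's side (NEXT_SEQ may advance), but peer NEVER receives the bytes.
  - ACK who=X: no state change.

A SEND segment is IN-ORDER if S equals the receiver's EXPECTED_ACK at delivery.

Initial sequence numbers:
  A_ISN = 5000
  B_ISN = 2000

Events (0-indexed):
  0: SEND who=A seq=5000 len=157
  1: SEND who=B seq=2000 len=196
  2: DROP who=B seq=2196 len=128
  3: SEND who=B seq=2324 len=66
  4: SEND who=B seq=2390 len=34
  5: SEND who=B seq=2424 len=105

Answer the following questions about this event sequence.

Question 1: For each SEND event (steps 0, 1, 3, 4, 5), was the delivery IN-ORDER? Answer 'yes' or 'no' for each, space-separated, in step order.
Answer: yes yes no no no

Derivation:
Step 0: SEND seq=5000 -> in-order
Step 1: SEND seq=2000 -> in-order
Step 3: SEND seq=2324 -> out-of-order
Step 4: SEND seq=2390 -> out-of-order
Step 5: SEND seq=2424 -> out-of-order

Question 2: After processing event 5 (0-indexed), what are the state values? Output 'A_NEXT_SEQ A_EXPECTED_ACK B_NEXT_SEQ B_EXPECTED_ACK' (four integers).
After event 0: A_seq=5157 A_ack=2000 B_seq=2000 B_ack=5157
After event 1: A_seq=5157 A_ack=2196 B_seq=2196 B_ack=5157
After event 2: A_seq=5157 A_ack=2196 B_seq=2324 B_ack=5157
After event 3: A_seq=5157 A_ack=2196 B_seq=2390 B_ack=5157
After event 4: A_seq=5157 A_ack=2196 B_seq=2424 B_ack=5157
After event 5: A_seq=5157 A_ack=2196 B_seq=2529 B_ack=5157

5157 2196 2529 5157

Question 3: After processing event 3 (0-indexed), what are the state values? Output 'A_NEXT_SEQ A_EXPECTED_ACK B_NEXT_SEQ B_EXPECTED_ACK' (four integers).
After event 0: A_seq=5157 A_ack=2000 B_seq=2000 B_ack=5157
After event 1: A_seq=5157 A_ack=2196 B_seq=2196 B_ack=5157
After event 2: A_seq=5157 A_ack=2196 B_seq=2324 B_ack=5157
After event 3: A_seq=5157 A_ack=2196 B_seq=2390 B_ack=5157

5157 2196 2390 5157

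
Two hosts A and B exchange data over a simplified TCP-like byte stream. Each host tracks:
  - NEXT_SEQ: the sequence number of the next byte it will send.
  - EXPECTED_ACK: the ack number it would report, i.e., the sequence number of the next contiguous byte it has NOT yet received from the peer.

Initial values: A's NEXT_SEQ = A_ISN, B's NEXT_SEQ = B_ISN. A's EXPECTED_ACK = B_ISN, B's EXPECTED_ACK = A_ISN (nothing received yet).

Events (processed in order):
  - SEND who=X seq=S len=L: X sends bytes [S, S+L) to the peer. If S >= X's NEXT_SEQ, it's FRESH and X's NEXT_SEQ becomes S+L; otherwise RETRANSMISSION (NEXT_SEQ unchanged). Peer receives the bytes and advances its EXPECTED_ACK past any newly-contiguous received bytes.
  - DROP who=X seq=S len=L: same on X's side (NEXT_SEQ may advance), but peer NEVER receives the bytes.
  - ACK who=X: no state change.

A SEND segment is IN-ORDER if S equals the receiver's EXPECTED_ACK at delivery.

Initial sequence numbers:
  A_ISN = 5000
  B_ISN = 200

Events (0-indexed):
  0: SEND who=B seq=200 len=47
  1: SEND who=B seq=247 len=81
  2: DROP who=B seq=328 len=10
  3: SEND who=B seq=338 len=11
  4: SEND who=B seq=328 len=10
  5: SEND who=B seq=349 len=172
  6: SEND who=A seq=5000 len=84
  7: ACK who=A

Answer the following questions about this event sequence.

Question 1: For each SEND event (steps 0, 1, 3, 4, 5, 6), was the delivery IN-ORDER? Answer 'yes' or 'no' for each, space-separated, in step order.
Step 0: SEND seq=200 -> in-order
Step 1: SEND seq=247 -> in-order
Step 3: SEND seq=338 -> out-of-order
Step 4: SEND seq=328 -> in-order
Step 5: SEND seq=349 -> in-order
Step 6: SEND seq=5000 -> in-order

Answer: yes yes no yes yes yes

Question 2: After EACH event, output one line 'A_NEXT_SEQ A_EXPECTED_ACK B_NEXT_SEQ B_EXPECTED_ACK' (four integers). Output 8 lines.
5000 247 247 5000
5000 328 328 5000
5000 328 338 5000
5000 328 349 5000
5000 349 349 5000
5000 521 521 5000
5084 521 521 5084
5084 521 521 5084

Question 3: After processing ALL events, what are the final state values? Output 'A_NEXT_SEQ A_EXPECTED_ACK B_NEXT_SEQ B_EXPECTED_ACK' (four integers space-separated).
After event 0: A_seq=5000 A_ack=247 B_seq=247 B_ack=5000
After event 1: A_seq=5000 A_ack=328 B_seq=328 B_ack=5000
After event 2: A_seq=5000 A_ack=328 B_seq=338 B_ack=5000
After event 3: A_seq=5000 A_ack=328 B_seq=349 B_ack=5000
After event 4: A_seq=5000 A_ack=349 B_seq=349 B_ack=5000
After event 5: A_seq=5000 A_ack=521 B_seq=521 B_ack=5000
After event 6: A_seq=5084 A_ack=521 B_seq=521 B_ack=5084
After event 7: A_seq=5084 A_ack=521 B_seq=521 B_ack=5084

Answer: 5084 521 521 5084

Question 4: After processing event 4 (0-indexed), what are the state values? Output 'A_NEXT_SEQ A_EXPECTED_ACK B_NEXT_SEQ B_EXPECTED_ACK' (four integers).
After event 0: A_seq=5000 A_ack=247 B_seq=247 B_ack=5000
After event 1: A_seq=5000 A_ack=328 B_seq=328 B_ack=5000
After event 2: A_seq=5000 A_ack=328 B_seq=338 B_ack=5000
After event 3: A_seq=5000 A_ack=328 B_seq=349 B_ack=5000
After event 4: A_seq=5000 A_ack=349 B_seq=349 B_ack=5000

5000 349 349 5000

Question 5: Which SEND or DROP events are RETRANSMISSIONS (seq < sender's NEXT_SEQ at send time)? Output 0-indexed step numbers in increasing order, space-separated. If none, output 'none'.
Answer: 4

Derivation:
Step 0: SEND seq=200 -> fresh
Step 1: SEND seq=247 -> fresh
Step 2: DROP seq=328 -> fresh
Step 3: SEND seq=338 -> fresh
Step 4: SEND seq=328 -> retransmit
Step 5: SEND seq=349 -> fresh
Step 6: SEND seq=5000 -> fresh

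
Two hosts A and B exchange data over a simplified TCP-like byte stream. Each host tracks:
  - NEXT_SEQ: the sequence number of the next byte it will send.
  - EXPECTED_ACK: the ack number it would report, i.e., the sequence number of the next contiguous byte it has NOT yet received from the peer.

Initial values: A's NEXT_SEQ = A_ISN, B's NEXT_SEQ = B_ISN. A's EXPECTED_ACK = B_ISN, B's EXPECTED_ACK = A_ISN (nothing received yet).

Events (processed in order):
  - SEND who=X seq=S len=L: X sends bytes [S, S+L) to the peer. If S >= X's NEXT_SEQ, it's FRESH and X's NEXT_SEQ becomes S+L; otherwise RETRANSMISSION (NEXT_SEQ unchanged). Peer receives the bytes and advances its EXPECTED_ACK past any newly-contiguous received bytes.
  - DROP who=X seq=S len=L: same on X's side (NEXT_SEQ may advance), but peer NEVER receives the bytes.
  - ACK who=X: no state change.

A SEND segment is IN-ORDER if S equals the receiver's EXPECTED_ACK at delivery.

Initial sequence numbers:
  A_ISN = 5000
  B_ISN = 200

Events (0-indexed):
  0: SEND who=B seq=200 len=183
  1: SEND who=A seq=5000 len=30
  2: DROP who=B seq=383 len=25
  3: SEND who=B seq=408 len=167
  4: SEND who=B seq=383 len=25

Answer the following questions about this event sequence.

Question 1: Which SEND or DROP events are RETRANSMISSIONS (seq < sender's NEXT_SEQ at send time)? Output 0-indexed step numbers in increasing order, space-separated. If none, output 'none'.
Step 0: SEND seq=200 -> fresh
Step 1: SEND seq=5000 -> fresh
Step 2: DROP seq=383 -> fresh
Step 3: SEND seq=408 -> fresh
Step 4: SEND seq=383 -> retransmit

Answer: 4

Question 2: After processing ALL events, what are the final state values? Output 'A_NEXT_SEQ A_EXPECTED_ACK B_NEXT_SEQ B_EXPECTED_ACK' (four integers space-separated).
After event 0: A_seq=5000 A_ack=383 B_seq=383 B_ack=5000
After event 1: A_seq=5030 A_ack=383 B_seq=383 B_ack=5030
After event 2: A_seq=5030 A_ack=383 B_seq=408 B_ack=5030
After event 3: A_seq=5030 A_ack=383 B_seq=575 B_ack=5030
After event 4: A_seq=5030 A_ack=575 B_seq=575 B_ack=5030

Answer: 5030 575 575 5030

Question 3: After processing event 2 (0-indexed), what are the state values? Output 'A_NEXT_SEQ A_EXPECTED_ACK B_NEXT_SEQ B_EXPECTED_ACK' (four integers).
After event 0: A_seq=5000 A_ack=383 B_seq=383 B_ack=5000
After event 1: A_seq=5030 A_ack=383 B_seq=383 B_ack=5030
After event 2: A_seq=5030 A_ack=383 B_seq=408 B_ack=5030

5030 383 408 5030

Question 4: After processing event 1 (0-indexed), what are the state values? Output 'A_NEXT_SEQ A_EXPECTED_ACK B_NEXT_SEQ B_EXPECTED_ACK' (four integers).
After event 0: A_seq=5000 A_ack=383 B_seq=383 B_ack=5000
After event 1: A_seq=5030 A_ack=383 B_seq=383 B_ack=5030

5030 383 383 5030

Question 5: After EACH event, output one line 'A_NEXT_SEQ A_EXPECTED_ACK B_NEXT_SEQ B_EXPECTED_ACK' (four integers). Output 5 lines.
5000 383 383 5000
5030 383 383 5030
5030 383 408 5030
5030 383 575 5030
5030 575 575 5030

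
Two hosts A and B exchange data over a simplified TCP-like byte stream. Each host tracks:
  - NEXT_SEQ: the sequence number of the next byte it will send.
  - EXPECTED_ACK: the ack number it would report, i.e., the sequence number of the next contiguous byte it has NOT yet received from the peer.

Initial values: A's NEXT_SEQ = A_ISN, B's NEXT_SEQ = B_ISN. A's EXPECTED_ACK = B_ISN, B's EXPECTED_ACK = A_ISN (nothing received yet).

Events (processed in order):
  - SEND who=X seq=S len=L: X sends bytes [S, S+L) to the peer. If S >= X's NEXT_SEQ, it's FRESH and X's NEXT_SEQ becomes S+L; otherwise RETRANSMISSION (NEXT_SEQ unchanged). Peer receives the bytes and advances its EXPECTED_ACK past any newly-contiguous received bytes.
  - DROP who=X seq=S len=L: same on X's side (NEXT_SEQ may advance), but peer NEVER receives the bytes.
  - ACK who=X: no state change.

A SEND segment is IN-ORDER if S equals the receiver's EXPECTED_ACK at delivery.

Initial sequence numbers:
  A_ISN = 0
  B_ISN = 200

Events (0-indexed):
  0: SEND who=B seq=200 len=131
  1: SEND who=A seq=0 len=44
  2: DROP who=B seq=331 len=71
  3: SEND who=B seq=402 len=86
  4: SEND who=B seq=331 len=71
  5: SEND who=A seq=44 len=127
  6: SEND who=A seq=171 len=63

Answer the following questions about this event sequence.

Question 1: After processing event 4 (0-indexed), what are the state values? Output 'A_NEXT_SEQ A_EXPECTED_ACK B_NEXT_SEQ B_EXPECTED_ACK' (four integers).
After event 0: A_seq=0 A_ack=331 B_seq=331 B_ack=0
After event 1: A_seq=44 A_ack=331 B_seq=331 B_ack=44
After event 2: A_seq=44 A_ack=331 B_seq=402 B_ack=44
After event 3: A_seq=44 A_ack=331 B_seq=488 B_ack=44
After event 4: A_seq=44 A_ack=488 B_seq=488 B_ack=44

44 488 488 44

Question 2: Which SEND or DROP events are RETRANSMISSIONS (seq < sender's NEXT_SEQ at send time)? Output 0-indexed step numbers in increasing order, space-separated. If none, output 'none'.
Step 0: SEND seq=200 -> fresh
Step 1: SEND seq=0 -> fresh
Step 2: DROP seq=331 -> fresh
Step 3: SEND seq=402 -> fresh
Step 4: SEND seq=331 -> retransmit
Step 5: SEND seq=44 -> fresh
Step 6: SEND seq=171 -> fresh

Answer: 4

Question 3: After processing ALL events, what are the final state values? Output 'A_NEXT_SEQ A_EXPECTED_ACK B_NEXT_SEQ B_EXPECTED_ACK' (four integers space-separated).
After event 0: A_seq=0 A_ack=331 B_seq=331 B_ack=0
After event 1: A_seq=44 A_ack=331 B_seq=331 B_ack=44
After event 2: A_seq=44 A_ack=331 B_seq=402 B_ack=44
After event 3: A_seq=44 A_ack=331 B_seq=488 B_ack=44
After event 4: A_seq=44 A_ack=488 B_seq=488 B_ack=44
After event 5: A_seq=171 A_ack=488 B_seq=488 B_ack=171
After event 6: A_seq=234 A_ack=488 B_seq=488 B_ack=234

Answer: 234 488 488 234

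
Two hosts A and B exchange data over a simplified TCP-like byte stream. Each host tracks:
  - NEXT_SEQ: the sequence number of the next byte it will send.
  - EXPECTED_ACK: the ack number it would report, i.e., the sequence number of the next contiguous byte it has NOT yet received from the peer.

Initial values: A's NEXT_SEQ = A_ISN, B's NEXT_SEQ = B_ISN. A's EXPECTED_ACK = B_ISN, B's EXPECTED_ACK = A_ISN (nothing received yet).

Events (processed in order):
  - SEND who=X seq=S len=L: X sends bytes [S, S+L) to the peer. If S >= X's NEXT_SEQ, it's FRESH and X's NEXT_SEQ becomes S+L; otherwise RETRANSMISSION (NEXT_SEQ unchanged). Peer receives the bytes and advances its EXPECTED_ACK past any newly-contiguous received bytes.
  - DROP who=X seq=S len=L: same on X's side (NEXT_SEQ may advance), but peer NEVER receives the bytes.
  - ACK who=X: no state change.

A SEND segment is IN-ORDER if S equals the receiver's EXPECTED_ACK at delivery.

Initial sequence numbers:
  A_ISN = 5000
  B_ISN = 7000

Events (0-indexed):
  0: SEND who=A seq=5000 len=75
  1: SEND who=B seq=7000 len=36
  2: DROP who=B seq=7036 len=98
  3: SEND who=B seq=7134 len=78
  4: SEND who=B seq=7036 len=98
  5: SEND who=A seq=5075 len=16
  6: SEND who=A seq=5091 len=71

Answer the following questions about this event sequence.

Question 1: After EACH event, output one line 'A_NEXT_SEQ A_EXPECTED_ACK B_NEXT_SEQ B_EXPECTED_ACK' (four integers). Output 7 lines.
5075 7000 7000 5075
5075 7036 7036 5075
5075 7036 7134 5075
5075 7036 7212 5075
5075 7212 7212 5075
5091 7212 7212 5091
5162 7212 7212 5162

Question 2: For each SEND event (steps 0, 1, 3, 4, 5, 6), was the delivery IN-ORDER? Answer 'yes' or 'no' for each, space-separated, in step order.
Step 0: SEND seq=5000 -> in-order
Step 1: SEND seq=7000 -> in-order
Step 3: SEND seq=7134 -> out-of-order
Step 4: SEND seq=7036 -> in-order
Step 5: SEND seq=5075 -> in-order
Step 6: SEND seq=5091 -> in-order

Answer: yes yes no yes yes yes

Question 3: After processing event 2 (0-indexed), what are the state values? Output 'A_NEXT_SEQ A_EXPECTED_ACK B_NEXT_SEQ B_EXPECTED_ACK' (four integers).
After event 0: A_seq=5075 A_ack=7000 B_seq=7000 B_ack=5075
After event 1: A_seq=5075 A_ack=7036 B_seq=7036 B_ack=5075
After event 2: A_seq=5075 A_ack=7036 B_seq=7134 B_ack=5075

5075 7036 7134 5075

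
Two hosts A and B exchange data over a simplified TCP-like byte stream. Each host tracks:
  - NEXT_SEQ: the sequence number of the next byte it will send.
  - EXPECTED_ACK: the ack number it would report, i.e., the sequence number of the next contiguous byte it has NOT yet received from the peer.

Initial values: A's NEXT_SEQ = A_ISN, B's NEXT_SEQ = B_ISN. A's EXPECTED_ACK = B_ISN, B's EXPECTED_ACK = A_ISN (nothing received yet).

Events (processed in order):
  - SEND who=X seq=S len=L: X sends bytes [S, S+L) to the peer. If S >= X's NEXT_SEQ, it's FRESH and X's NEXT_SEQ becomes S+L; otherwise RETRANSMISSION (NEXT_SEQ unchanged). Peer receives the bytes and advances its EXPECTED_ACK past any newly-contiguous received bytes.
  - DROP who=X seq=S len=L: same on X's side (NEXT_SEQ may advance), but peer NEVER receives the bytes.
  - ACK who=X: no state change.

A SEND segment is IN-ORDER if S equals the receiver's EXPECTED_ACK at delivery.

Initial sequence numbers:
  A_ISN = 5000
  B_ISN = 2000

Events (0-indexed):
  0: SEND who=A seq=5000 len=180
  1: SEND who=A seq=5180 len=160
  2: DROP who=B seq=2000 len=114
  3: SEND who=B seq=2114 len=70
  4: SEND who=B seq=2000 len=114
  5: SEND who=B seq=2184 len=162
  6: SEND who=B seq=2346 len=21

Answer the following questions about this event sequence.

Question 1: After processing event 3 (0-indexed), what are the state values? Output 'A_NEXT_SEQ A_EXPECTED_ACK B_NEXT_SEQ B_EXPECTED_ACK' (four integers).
After event 0: A_seq=5180 A_ack=2000 B_seq=2000 B_ack=5180
After event 1: A_seq=5340 A_ack=2000 B_seq=2000 B_ack=5340
After event 2: A_seq=5340 A_ack=2000 B_seq=2114 B_ack=5340
After event 3: A_seq=5340 A_ack=2000 B_seq=2184 B_ack=5340

5340 2000 2184 5340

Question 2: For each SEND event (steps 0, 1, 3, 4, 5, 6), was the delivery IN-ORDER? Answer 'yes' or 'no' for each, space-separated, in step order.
Answer: yes yes no yes yes yes

Derivation:
Step 0: SEND seq=5000 -> in-order
Step 1: SEND seq=5180 -> in-order
Step 3: SEND seq=2114 -> out-of-order
Step 4: SEND seq=2000 -> in-order
Step 5: SEND seq=2184 -> in-order
Step 6: SEND seq=2346 -> in-order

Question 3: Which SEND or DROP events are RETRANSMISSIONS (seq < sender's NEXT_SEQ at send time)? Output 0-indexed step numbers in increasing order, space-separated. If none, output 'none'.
Step 0: SEND seq=5000 -> fresh
Step 1: SEND seq=5180 -> fresh
Step 2: DROP seq=2000 -> fresh
Step 3: SEND seq=2114 -> fresh
Step 4: SEND seq=2000 -> retransmit
Step 5: SEND seq=2184 -> fresh
Step 6: SEND seq=2346 -> fresh

Answer: 4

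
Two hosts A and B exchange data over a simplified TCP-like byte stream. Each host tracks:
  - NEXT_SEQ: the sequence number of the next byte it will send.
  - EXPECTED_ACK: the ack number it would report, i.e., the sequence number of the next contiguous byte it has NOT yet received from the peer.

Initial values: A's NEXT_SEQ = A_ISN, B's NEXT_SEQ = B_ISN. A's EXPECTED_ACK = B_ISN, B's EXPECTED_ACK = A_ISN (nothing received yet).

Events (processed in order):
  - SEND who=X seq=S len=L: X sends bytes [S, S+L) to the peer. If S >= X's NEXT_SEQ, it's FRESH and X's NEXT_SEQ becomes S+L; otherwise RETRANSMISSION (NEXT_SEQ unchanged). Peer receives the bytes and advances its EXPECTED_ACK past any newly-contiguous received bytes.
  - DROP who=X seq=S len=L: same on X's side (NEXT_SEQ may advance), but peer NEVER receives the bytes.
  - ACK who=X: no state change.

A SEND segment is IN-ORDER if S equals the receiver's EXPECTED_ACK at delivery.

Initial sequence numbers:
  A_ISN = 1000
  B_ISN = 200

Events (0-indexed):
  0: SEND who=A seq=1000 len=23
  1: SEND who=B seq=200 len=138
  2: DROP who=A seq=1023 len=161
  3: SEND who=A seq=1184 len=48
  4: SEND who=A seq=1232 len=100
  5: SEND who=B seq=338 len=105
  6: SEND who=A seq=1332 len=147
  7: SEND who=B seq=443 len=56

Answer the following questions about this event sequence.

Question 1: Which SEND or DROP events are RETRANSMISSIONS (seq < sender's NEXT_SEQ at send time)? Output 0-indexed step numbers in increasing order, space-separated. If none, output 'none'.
Answer: none

Derivation:
Step 0: SEND seq=1000 -> fresh
Step 1: SEND seq=200 -> fresh
Step 2: DROP seq=1023 -> fresh
Step 3: SEND seq=1184 -> fresh
Step 4: SEND seq=1232 -> fresh
Step 5: SEND seq=338 -> fresh
Step 6: SEND seq=1332 -> fresh
Step 7: SEND seq=443 -> fresh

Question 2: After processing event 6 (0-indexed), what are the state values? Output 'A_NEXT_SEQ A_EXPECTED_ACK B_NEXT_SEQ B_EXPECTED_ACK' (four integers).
After event 0: A_seq=1023 A_ack=200 B_seq=200 B_ack=1023
After event 1: A_seq=1023 A_ack=338 B_seq=338 B_ack=1023
After event 2: A_seq=1184 A_ack=338 B_seq=338 B_ack=1023
After event 3: A_seq=1232 A_ack=338 B_seq=338 B_ack=1023
After event 4: A_seq=1332 A_ack=338 B_seq=338 B_ack=1023
After event 5: A_seq=1332 A_ack=443 B_seq=443 B_ack=1023
After event 6: A_seq=1479 A_ack=443 B_seq=443 B_ack=1023

1479 443 443 1023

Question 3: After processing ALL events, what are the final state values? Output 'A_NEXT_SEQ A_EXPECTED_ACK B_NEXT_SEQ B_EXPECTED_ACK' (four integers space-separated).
Answer: 1479 499 499 1023

Derivation:
After event 0: A_seq=1023 A_ack=200 B_seq=200 B_ack=1023
After event 1: A_seq=1023 A_ack=338 B_seq=338 B_ack=1023
After event 2: A_seq=1184 A_ack=338 B_seq=338 B_ack=1023
After event 3: A_seq=1232 A_ack=338 B_seq=338 B_ack=1023
After event 4: A_seq=1332 A_ack=338 B_seq=338 B_ack=1023
After event 5: A_seq=1332 A_ack=443 B_seq=443 B_ack=1023
After event 6: A_seq=1479 A_ack=443 B_seq=443 B_ack=1023
After event 7: A_seq=1479 A_ack=499 B_seq=499 B_ack=1023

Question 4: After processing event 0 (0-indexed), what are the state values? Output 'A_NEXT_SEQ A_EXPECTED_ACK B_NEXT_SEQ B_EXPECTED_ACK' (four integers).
After event 0: A_seq=1023 A_ack=200 B_seq=200 B_ack=1023

1023 200 200 1023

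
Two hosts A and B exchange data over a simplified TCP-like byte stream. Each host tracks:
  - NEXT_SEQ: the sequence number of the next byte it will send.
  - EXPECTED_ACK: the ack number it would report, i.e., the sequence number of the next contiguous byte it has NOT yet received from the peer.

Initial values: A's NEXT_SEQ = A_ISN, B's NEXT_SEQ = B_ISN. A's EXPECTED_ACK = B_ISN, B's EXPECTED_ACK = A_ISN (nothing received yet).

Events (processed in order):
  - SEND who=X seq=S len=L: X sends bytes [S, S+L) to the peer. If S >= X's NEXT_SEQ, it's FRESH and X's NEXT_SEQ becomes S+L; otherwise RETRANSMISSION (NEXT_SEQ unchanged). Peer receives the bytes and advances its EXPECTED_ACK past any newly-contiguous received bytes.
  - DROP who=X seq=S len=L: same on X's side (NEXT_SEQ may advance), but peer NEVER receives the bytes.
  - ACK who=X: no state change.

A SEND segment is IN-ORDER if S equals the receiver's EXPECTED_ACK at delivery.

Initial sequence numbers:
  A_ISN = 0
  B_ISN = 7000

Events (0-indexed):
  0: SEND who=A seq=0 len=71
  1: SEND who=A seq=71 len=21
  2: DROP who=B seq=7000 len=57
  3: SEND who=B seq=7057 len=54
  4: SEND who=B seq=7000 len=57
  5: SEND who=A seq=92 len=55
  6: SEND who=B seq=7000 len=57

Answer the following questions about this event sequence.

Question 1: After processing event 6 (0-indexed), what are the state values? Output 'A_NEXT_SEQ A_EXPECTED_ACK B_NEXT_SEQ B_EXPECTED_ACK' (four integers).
After event 0: A_seq=71 A_ack=7000 B_seq=7000 B_ack=71
After event 1: A_seq=92 A_ack=7000 B_seq=7000 B_ack=92
After event 2: A_seq=92 A_ack=7000 B_seq=7057 B_ack=92
After event 3: A_seq=92 A_ack=7000 B_seq=7111 B_ack=92
After event 4: A_seq=92 A_ack=7111 B_seq=7111 B_ack=92
After event 5: A_seq=147 A_ack=7111 B_seq=7111 B_ack=147
After event 6: A_seq=147 A_ack=7111 B_seq=7111 B_ack=147

147 7111 7111 147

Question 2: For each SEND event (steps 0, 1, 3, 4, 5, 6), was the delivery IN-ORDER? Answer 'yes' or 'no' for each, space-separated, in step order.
Step 0: SEND seq=0 -> in-order
Step 1: SEND seq=71 -> in-order
Step 3: SEND seq=7057 -> out-of-order
Step 4: SEND seq=7000 -> in-order
Step 5: SEND seq=92 -> in-order
Step 6: SEND seq=7000 -> out-of-order

Answer: yes yes no yes yes no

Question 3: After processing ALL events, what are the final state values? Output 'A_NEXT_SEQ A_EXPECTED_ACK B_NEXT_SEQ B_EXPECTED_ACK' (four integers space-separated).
After event 0: A_seq=71 A_ack=7000 B_seq=7000 B_ack=71
After event 1: A_seq=92 A_ack=7000 B_seq=7000 B_ack=92
After event 2: A_seq=92 A_ack=7000 B_seq=7057 B_ack=92
After event 3: A_seq=92 A_ack=7000 B_seq=7111 B_ack=92
After event 4: A_seq=92 A_ack=7111 B_seq=7111 B_ack=92
After event 5: A_seq=147 A_ack=7111 B_seq=7111 B_ack=147
After event 6: A_seq=147 A_ack=7111 B_seq=7111 B_ack=147

Answer: 147 7111 7111 147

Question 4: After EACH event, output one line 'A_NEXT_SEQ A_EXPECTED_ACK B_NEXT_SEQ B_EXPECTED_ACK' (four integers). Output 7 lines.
71 7000 7000 71
92 7000 7000 92
92 7000 7057 92
92 7000 7111 92
92 7111 7111 92
147 7111 7111 147
147 7111 7111 147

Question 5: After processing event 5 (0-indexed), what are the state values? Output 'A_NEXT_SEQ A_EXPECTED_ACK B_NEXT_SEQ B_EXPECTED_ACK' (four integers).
After event 0: A_seq=71 A_ack=7000 B_seq=7000 B_ack=71
After event 1: A_seq=92 A_ack=7000 B_seq=7000 B_ack=92
After event 2: A_seq=92 A_ack=7000 B_seq=7057 B_ack=92
After event 3: A_seq=92 A_ack=7000 B_seq=7111 B_ack=92
After event 4: A_seq=92 A_ack=7111 B_seq=7111 B_ack=92
After event 5: A_seq=147 A_ack=7111 B_seq=7111 B_ack=147

147 7111 7111 147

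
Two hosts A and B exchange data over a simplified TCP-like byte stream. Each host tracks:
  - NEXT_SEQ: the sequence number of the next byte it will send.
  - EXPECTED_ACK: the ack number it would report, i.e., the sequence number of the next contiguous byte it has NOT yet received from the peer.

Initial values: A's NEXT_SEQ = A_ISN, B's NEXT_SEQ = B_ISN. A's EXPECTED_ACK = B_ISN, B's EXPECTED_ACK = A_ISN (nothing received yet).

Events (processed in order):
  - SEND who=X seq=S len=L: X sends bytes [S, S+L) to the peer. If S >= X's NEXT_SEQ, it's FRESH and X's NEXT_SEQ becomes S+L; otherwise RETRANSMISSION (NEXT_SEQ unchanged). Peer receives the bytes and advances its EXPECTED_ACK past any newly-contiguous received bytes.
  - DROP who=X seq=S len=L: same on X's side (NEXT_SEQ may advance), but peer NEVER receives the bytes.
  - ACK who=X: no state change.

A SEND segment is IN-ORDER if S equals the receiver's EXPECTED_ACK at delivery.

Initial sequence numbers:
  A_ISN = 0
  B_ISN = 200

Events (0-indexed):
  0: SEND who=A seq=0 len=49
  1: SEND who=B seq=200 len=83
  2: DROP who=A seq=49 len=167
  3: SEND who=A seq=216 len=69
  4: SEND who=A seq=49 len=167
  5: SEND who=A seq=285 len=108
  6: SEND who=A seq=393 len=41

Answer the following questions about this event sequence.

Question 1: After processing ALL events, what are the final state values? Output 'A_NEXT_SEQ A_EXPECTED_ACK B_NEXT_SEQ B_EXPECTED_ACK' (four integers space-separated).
Answer: 434 283 283 434

Derivation:
After event 0: A_seq=49 A_ack=200 B_seq=200 B_ack=49
After event 1: A_seq=49 A_ack=283 B_seq=283 B_ack=49
After event 2: A_seq=216 A_ack=283 B_seq=283 B_ack=49
After event 3: A_seq=285 A_ack=283 B_seq=283 B_ack=49
After event 4: A_seq=285 A_ack=283 B_seq=283 B_ack=285
After event 5: A_seq=393 A_ack=283 B_seq=283 B_ack=393
After event 6: A_seq=434 A_ack=283 B_seq=283 B_ack=434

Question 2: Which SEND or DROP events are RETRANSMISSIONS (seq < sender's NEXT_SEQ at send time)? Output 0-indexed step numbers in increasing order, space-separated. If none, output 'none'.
Answer: 4

Derivation:
Step 0: SEND seq=0 -> fresh
Step 1: SEND seq=200 -> fresh
Step 2: DROP seq=49 -> fresh
Step 3: SEND seq=216 -> fresh
Step 4: SEND seq=49 -> retransmit
Step 5: SEND seq=285 -> fresh
Step 6: SEND seq=393 -> fresh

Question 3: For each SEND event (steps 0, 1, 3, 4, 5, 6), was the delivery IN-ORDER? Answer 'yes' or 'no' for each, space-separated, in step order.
Answer: yes yes no yes yes yes

Derivation:
Step 0: SEND seq=0 -> in-order
Step 1: SEND seq=200 -> in-order
Step 3: SEND seq=216 -> out-of-order
Step 4: SEND seq=49 -> in-order
Step 5: SEND seq=285 -> in-order
Step 6: SEND seq=393 -> in-order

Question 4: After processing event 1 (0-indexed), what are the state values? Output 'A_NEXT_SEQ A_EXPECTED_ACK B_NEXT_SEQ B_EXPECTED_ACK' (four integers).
After event 0: A_seq=49 A_ack=200 B_seq=200 B_ack=49
After event 1: A_seq=49 A_ack=283 B_seq=283 B_ack=49

49 283 283 49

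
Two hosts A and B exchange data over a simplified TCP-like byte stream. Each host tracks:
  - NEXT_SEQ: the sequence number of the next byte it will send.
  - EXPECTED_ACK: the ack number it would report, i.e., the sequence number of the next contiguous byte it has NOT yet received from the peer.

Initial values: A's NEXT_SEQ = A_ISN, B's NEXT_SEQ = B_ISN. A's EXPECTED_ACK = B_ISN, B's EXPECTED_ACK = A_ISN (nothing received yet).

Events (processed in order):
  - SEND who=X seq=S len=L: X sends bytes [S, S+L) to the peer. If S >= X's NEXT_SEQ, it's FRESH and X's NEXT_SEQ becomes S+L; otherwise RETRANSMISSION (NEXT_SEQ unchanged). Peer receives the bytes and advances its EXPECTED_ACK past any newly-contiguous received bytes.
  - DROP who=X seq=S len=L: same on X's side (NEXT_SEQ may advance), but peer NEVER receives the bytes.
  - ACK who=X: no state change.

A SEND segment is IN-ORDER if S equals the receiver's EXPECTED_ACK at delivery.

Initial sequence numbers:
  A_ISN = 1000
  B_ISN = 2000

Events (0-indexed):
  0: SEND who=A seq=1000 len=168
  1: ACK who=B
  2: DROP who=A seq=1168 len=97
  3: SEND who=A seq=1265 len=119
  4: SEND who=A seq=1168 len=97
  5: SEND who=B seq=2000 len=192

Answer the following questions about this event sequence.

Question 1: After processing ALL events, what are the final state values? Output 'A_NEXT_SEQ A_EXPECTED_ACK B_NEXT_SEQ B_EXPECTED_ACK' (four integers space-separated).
After event 0: A_seq=1168 A_ack=2000 B_seq=2000 B_ack=1168
After event 1: A_seq=1168 A_ack=2000 B_seq=2000 B_ack=1168
After event 2: A_seq=1265 A_ack=2000 B_seq=2000 B_ack=1168
After event 3: A_seq=1384 A_ack=2000 B_seq=2000 B_ack=1168
After event 4: A_seq=1384 A_ack=2000 B_seq=2000 B_ack=1384
After event 5: A_seq=1384 A_ack=2192 B_seq=2192 B_ack=1384

Answer: 1384 2192 2192 1384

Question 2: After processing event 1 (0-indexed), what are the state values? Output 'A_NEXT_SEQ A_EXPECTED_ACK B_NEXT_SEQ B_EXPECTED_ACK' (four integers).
After event 0: A_seq=1168 A_ack=2000 B_seq=2000 B_ack=1168
After event 1: A_seq=1168 A_ack=2000 B_seq=2000 B_ack=1168

1168 2000 2000 1168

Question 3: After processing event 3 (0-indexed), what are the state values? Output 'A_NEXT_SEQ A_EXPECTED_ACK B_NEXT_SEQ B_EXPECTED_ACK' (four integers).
After event 0: A_seq=1168 A_ack=2000 B_seq=2000 B_ack=1168
After event 1: A_seq=1168 A_ack=2000 B_seq=2000 B_ack=1168
After event 2: A_seq=1265 A_ack=2000 B_seq=2000 B_ack=1168
After event 3: A_seq=1384 A_ack=2000 B_seq=2000 B_ack=1168

1384 2000 2000 1168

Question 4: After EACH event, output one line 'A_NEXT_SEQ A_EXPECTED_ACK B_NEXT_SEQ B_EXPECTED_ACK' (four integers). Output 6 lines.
1168 2000 2000 1168
1168 2000 2000 1168
1265 2000 2000 1168
1384 2000 2000 1168
1384 2000 2000 1384
1384 2192 2192 1384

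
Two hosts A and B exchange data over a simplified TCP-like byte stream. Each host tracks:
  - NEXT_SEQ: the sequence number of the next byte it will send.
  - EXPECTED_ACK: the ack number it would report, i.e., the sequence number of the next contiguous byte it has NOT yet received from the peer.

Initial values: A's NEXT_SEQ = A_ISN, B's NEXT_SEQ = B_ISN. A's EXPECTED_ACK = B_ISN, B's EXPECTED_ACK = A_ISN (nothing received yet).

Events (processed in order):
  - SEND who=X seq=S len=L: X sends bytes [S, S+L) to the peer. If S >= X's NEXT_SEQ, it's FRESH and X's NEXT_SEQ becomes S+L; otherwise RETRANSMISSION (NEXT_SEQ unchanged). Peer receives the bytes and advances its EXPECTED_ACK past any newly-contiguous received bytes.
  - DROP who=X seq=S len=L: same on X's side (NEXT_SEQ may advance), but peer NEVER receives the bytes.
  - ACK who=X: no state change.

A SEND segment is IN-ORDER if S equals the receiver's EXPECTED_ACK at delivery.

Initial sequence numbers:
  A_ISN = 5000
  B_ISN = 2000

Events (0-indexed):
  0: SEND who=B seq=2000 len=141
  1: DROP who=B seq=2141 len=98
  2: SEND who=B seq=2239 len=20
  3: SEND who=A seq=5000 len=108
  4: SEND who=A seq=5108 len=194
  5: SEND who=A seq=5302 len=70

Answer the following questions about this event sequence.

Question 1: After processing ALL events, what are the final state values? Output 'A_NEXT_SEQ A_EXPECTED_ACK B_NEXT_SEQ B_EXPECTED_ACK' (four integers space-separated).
After event 0: A_seq=5000 A_ack=2141 B_seq=2141 B_ack=5000
After event 1: A_seq=5000 A_ack=2141 B_seq=2239 B_ack=5000
After event 2: A_seq=5000 A_ack=2141 B_seq=2259 B_ack=5000
After event 3: A_seq=5108 A_ack=2141 B_seq=2259 B_ack=5108
After event 4: A_seq=5302 A_ack=2141 B_seq=2259 B_ack=5302
After event 5: A_seq=5372 A_ack=2141 B_seq=2259 B_ack=5372

Answer: 5372 2141 2259 5372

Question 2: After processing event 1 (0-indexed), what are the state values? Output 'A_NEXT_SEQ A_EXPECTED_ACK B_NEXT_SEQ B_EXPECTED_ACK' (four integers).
After event 0: A_seq=5000 A_ack=2141 B_seq=2141 B_ack=5000
After event 1: A_seq=5000 A_ack=2141 B_seq=2239 B_ack=5000

5000 2141 2239 5000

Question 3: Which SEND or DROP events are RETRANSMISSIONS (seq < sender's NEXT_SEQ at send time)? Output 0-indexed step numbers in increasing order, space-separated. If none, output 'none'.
Answer: none

Derivation:
Step 0: SEND seq=2000 -> fresh
Step 1: DROP seq=2141 -> fresh
Step 2: SEND seq=2239 -> fresh
Step 3: SEND seq=5000 -> fresh
Step 4: SEND seq=5108 -> fresh
Step 5: SEND seq=5302 -> fresh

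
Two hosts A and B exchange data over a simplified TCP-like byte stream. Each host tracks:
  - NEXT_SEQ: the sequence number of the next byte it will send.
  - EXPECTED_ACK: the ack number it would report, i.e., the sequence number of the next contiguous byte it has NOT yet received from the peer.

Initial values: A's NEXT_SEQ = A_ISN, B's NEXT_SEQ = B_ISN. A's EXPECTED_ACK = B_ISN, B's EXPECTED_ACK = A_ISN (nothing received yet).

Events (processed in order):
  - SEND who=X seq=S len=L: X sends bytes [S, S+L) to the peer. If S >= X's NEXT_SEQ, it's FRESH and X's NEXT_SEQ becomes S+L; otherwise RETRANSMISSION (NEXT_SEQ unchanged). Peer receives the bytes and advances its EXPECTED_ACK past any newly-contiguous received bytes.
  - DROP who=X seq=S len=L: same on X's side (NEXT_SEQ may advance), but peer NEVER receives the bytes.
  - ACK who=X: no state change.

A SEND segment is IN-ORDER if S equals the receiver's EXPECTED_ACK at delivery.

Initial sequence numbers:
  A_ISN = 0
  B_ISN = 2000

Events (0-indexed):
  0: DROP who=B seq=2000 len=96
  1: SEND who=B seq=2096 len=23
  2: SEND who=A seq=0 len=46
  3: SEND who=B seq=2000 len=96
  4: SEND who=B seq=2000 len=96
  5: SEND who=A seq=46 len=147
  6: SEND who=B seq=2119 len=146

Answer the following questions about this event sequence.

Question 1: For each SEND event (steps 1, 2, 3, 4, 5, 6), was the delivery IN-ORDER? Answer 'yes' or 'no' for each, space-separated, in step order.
Answer: no yes yes no yes yes

Derivation:
Step 1: SEND seq=2096 -> out-of-order
Step 2: SEND seq=0 -> in-order
Step 3: SEND seq=2000 -> in-order
Step 4: SEND seq=2000 -> out-of-order
Step 5: SEND seq=46 -> in-order
Step 6: SEND seq=2119 -> in-order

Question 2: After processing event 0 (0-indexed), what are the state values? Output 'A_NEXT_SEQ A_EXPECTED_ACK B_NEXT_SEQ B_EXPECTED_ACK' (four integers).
After event 0: A_seq=0 A_ack=2000 B_seq=2096 B_ack=0

0 2000 2096 0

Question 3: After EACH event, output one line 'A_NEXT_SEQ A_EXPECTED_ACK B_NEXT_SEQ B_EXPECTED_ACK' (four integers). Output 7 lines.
0 2000 2096 0
0 2000 2119 0
46 2000 2119 46
46 2119 2119 46
46 2119 2119 46
193 2119 2119 193
193 2265 2265 193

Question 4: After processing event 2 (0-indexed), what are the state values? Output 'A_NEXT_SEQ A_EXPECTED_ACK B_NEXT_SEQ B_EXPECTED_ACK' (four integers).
After event 0: A_seq=0 A_ack=2000 B_seq=2096 B_ack=0
After event 1: A_seq=0 A_ack=2000 B_seq=2119 B_ack=0
After event 2: A_seq=46 A_ack=2000 B_seq=2119 B_ack=46

46 2000 2119 46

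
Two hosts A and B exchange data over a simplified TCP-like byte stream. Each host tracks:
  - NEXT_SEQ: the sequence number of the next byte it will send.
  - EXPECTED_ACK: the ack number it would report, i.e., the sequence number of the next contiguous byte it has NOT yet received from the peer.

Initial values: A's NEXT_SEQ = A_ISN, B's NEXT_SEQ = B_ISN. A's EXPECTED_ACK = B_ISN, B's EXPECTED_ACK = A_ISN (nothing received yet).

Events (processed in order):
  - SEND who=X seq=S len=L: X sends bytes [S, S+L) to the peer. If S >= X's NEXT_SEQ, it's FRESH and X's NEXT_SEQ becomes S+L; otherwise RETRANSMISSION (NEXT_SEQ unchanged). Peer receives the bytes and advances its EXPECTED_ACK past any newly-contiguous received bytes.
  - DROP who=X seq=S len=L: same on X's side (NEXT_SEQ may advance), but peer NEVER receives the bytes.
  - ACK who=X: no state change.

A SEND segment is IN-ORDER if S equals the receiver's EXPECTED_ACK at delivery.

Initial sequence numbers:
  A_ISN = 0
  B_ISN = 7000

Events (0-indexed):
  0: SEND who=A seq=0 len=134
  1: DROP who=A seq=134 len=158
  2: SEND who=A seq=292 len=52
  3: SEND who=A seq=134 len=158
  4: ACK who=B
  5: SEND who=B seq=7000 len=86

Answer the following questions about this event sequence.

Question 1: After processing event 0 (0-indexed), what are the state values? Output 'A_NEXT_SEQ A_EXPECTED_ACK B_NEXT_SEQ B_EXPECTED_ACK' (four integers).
After event 0: A_seq=134 A_ack=7000 B_seq=7000 B_ack=134

134 7000 7000 134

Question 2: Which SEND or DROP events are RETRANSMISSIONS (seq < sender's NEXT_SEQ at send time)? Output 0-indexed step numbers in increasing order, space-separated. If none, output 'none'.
Step 0: SEND seq=0 -> fresh
Step 1: DROP seq=134 -> fresh
Step 2: SEND seq=292 -> fresh
Step 3: SEND seq=134 -> retransmit
Step 5: SEND seq=7000 -> fresh

Answer: 3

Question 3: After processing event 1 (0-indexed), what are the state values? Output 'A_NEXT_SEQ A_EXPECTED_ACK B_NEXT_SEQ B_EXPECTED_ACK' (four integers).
After event 0: A_seq=134 A_ack=7000 B_seq=7000 B_ack=134
After event 1: A_seq=292 A_ack=7000 B_seq=7000 B_ack=134

292 7000 7000 134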